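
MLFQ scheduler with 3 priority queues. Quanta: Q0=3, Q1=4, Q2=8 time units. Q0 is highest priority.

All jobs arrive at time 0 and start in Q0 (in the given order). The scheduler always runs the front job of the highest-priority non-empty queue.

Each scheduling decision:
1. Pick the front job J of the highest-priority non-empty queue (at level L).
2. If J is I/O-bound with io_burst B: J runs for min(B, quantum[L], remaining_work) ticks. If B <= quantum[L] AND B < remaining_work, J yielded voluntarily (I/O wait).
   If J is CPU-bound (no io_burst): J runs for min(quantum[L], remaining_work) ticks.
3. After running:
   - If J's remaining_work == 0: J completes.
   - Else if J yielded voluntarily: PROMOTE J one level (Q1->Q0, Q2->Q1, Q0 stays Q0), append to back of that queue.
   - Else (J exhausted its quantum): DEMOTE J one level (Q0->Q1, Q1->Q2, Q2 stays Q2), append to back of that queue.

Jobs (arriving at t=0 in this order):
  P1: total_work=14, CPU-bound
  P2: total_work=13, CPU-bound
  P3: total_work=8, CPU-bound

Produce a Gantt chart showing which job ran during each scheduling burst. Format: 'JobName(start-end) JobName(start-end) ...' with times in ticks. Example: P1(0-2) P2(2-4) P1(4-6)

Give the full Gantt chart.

Answer: P1(0-3) P2(3-6) P3(6-9) P1(9-13) P2(13-17) P3(17-21) P1(21-28) P2(28-34) P3(34-35)

Derivation:
t=0-3: P1@Q0 runs 3, rem=11, quantum used, demote→Q1. Q0=[P2,P3] Q1=[P1] Q2=[]
t=3-6: P2@Q0 runs 3, rem=10, quantum used, demote→Q1. Q0=[P3] Q1=[P1,P2] Q2=[]
t=6-9: P3@Q0 runs 3, rem=5, quantum used, demote→Q1. Q0=[] Q1=[P1,P2,P3] Q2=[]
t=9-13: P1@Q1 runs 4, rem=7, quantum used, demote→Q2. Q0=[] Q1=[P2,P3] Q2=[P1]
t=13-17: P2@Q1 runs 4, rem=6, quantum used, demote→Q2. Q0=[] Q1=[P3] Q2=[P1,P2]
t=17-21: P3@Q1 runs 4, rem=1, quantum used, demote→Q2. Q0=[] Q1=[] Q2=[P1,P2,P3]
t=21-28: P1@Q2 runs 7, rem=0, completes. Q0=[] Q1=[] Q2=[P2,P3]
t=28-34: P2@Q2 runs 6, rem=0, completes. Q0=[] Q1=[] Q2=[P3]
t=34-35: P3@Q2 runs 1, rem=0, completes. Q0=[] Q1=[] Q2=[]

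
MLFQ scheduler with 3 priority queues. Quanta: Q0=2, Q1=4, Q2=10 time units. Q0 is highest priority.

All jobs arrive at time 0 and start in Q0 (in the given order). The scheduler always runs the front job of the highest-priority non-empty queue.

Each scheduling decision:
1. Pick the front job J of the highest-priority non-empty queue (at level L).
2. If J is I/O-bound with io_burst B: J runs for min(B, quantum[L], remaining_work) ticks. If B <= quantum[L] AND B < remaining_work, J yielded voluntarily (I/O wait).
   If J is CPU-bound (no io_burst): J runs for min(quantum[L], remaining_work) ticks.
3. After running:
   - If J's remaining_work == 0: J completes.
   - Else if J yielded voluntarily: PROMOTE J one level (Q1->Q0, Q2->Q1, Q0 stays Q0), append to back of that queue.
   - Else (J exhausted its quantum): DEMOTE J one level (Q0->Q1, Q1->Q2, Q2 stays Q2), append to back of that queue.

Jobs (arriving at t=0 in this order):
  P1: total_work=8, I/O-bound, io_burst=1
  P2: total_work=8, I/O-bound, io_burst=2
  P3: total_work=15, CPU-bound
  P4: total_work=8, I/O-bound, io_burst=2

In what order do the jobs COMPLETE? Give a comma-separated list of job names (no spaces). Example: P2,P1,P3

Answer: P2,P4,P1,P3

Derivation:
t=0-1: P1@Q0 runs 1, rem=7, I/O yield, promote→Q0. Q0=[P2,P3,P4,P1] Q1=[] Q2=[]
t=1-3: P2@Q0 runs 2, rem=6, I/O yield, promote→Q0. Q0=[P3,P4,P1,P2] Q1=[] Q2=[]
t=3-5: P3@Q0 runs 2, rem=13, quantum used, demote→Q1. Q0=[P4,P1,P2] Q1=[P3] Q2=[]
t=5-7: P4@Q0 runs 2, rem=6, I/O yield, promote→Q0. Q0=[P1,P2,P4] Q1=[P3] Q2=[]
t=7-8: P1@Q0 runs 1, rem=6, I/O yield, promote→Q0. Q0=[P2,P4,P1] Q1=[P3] Q2=[]
t=8-10: P2@Q0 runs 2, rem=4, I/O yield, promote→Q0. Q0=[P4,P1,P2] Q1=[P3] Q2=[]
t=10-12: P4@Q0 runs 2, rem=4, I/O yield, promote→Q0. Q0=[P1,P2,P4] Q1=[P3] Q2=[]
t=12-13: P1@Q0 runs 1, rem=5, I/O yield, promote→Q0. Q0=[P2,P4,P1] Q1=[P3] Q2=[]
t=13-15: P2@Q0 runs 2, rem=2, I/O yield, promote→Q0. Q0=[P4,P1,P2] Q1=[P3] Q2=[]
t=15-17: P4@Q0 runs 2, rem=2, I/O yield, promote→Q0. Q0=[P1,P2,P4] Q1=[P3] Q2=[]
t=17-18: P1@Q0 runs 1, rem=4, I/O yield, promote→Q0. Q0=[P2,P4,P1] Q1=[P3] Q2=[]
t=18-20: P2@Q0 runs 2, rem=0, completes. Q0=[P4,P1] Q1=[P3] Q2=[]
t=20-22: P4@Q0 runs 2, rem=0, completes. Q0=[P1] Q1=[P3] Q2=[]
t=22-23: P1@Q0 runs 1, rem=3, I/O yield, promote→Q0. Q0=[P1] Q1=[P3] Q2=[]
t=23-24: P1@Q0 runs 1, rem=2, I/O yield, promote→Q0. Q0=[P1] Q1=[P3] Q2=[]
t=24-25: P1@Q0 runs 1, rem=1, I/O yield, promote→Q0. Q0=[P1] Q1=[P3] Q2=[]
t=25-26: P1@Q0 runs 1, rem=0, completes. Q0=[] Q1=[P3] Q2=[]
t=26-30: P3@Q1 runs 4, rem=9, quantum used, demote→Q2. Q0=[] Q1=[] Q2=[P3]
t=30-39: P3@Q2 runs 9, rem=0, completes. Q0=[] Q1=[] Q2=[]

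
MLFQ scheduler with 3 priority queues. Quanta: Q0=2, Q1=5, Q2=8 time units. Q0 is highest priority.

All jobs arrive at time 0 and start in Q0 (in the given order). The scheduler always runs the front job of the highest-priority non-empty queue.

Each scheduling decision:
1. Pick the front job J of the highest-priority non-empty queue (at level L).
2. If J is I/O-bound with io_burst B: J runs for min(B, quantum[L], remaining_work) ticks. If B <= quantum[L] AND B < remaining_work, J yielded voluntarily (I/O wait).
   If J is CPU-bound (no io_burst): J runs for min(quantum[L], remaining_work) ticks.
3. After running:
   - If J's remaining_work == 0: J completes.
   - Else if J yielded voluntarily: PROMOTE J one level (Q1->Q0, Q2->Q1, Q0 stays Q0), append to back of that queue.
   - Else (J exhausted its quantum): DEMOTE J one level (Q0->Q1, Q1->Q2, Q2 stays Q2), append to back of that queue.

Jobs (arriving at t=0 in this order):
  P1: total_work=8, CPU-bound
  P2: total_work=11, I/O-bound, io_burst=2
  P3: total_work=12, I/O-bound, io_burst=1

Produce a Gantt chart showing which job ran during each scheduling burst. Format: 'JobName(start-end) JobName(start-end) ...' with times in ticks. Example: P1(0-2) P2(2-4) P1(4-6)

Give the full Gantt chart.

Answer: P1(0-2) P2(2-4) P3(4-5) P2(5-7) P3(7-8) P2(8-10) P3(10-11) P2(11-13) P3(13-14) P2(14-16) P3(16-17) P2(17-18) P3(18-19) P3(19-20) P3(20-21) P3(21-22) P3(22-23) P3(23-24) P3(24-25) P1(25-30) P1(30-31)

Derivation:
t=0-2: P1@Q0 runs 2, rem=6, quantum used, demote→Q1. Q0=[P2,P3] Q1=[P1] Q2=[]
t=2-4: P2@Q0 runs 2, rem=9, I/O yield, promote→Q0. Q0=[P3,P2] Q1=[P1] Q2=[]
t=4-5: P3@Q0 runs 1, rem=11, I/O yield, promote→Q0. Q0=[P2,P3] Q1=[P1] Q2=[]
t=5-7: P2@Q0 runs 2, rem=7, I/O yield, promote→Q0. Q0=[P3,P2] Q1=[P1] Q2=[]
t=7-8: P3@Q0 runs 1, rem=10, I/O yield, promote→Q0. Q0=[P2,P3] Q1=[P1] Q2=[]
t=8-10: P2@Q0 runs 2, rem=5, I/O yield, promote→Q0. Q0=[P3,P2] Q1=[P1] Q2=[]
t=10-11: P3@Q0 runs 1, rem=9, I/O yield, promote→Q0. Q0=[P2,P3] Q1=[P1] Q2=[]
t=11-13: P2@Q0 runs 2, rem=3, I/O yield, promote→Q0. Q0=[P3,P2] Q1=[P1] Q2=[]
t=13-14: P3@Q0 runs 1, rem=8, I/O yield, promote→Q0. Q0=[P2,P3] Q1=[P1] Q2=[]
t=14-16: P2@Q0 runs 2, rem=1, I/O yield, promote→Q0. Q0=[P3,P2] Q1=[P1] Q2=[]
t=16-17: P3@Q0 runs 1, rem=7, I/O yield, promote→Q0. Q0=[P2,P3] Q1=[P1] Q2=[]
t=17-18: P2@Q0 runs 1, rem=0, completes. Q0=[P3] Q1=[P1] Q2=[]
t=18-19: P3@Q0 runs 1, rem=6, I/O yield, promote→Q0. Q0=[P3] Q1=[P1] Q2=[]
t=19-20: P3@Q0 runs 1, rem=5, I/O yield, promote→Q0. Q0=[P3] Q1=[P1] Q2=[]
t=20-21: P3@Q0 runs 1, rem=4, I/O yield, promote→Q0. Q0=[P3] Q1=[P1] Q2=[]
t=21-22: P3@Q0 runs 1, rem=3, I/O yield, promote→Q0. Q0=[P3] Q1=[P1] Q2=[]
t=22-23: P3@Q0 runs 1, rem=2, I/O yield, promote→Q0. Q0=[P3] Q1=[P1] Q2=[]
t=23-24: P3@Q0 runs 1, rem=1, I/O yield, promote→Q0. Q0=[P3] Q1=[P1] Q2=[]
t=24-25: P3@Q0 runs 1, rem=0, completes. Q0=[] Q1=[P1] Q2=[]
t=25-30: P1@Q1 runs 5, rem=1, quantum used, demote→Q2. Q0=[] Q1=[] Q2=[P1]
t=30-31: P1@Q2 runs 1, rem=0, completes. Q0=[] Q1=[] Q2=[]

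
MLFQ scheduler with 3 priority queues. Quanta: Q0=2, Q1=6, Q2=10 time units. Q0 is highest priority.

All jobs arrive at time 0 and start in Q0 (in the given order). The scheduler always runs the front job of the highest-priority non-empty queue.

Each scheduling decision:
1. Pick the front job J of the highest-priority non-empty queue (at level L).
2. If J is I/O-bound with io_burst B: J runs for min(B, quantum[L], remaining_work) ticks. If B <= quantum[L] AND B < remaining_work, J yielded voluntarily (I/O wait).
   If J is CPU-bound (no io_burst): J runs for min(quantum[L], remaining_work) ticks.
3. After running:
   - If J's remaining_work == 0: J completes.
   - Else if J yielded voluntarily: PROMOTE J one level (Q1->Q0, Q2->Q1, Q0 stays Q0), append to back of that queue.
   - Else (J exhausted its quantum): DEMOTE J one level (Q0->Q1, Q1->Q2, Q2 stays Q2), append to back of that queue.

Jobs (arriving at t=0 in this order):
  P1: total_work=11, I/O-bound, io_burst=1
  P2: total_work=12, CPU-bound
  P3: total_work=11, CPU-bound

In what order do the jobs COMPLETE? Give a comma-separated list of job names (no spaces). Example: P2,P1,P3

Answer: P1,P2,P3

Derivation:
t=0-1: P1@Q0 runs 1, rem=10, I/O yield, promote→Q0. Q0=[P2,P3,P1] Q1=[] Q2=[]
t=1-3: P2@Q0 runs 2, rem=10, quantum used, demote→Q1. Q0=[P3,P1] Q1=[P2] Q2=[]
t=3-5: P3@Q0 runs 2, rem=9, quantum used, demote→Q1. Q0=[P1] Q1=[P2,P3] Q2=[]
t=5-6: P1@Q0 runs 1, rem=9, I/O yield, promote→Q0. Q0=[P1] Q1=[P2,P3] Q2=[]
t=6-7: P1@Q0 runs 1, rem=8, I/O yield, promote→Q0. Q0=[P1] Q1=[P2,P3] Q2=[]
t=7-8: P1@Q0 runs 1, rem=7, I/O yield, promote→Q0. Q0=[P1] Q1=[P2,P3] Q2=[]
t=8-9: P1@Q0 runs 1, rem=6, I/O yield, promote→Q0. Q0=[P1] Q1=[P2,P3] Q2=[]
t=9-10: P1@Q0 runs 1, rem=5, I/O yield, promote→Q0. Q0=[P1] Q1=[P2,P3] Q2=[]
t=10-11: P1@Q0 runs 1, rem=4, I/O yield, promote→Q0. Q0=[P1] Q1=[P2,P3] Q2=[]
t=11-12: P1@Q0 runs 1, rem=3, I/O yield, promote→Q0. Q0=[P1] Q1=[P2,P3] Q2=[]
t=12-13: P1@Q0 runs 1, rem=2, I/O yield, promote→Q0. Q0=[P1] Q1=[P2,P3] Q2=[]
t=13-14: P1@Q0 runs 1, rem=1, I/O yield, promote→Q0. Q0=[P1] Q1=[P2,P3] Q2=[]
t=14-15: P1@Q0 runs 1, rem=0, completes. Q0=[] Q1=[P2,P3] Q2=[]
t=15-21: P2@Q1 runs 6, rem=4, quantum used, demote→Q2. Q0=[] Q1=[P3] Q2=[P2]
t=21-27: P3@Q1 runs 6, rem=3, quantum used, demote→Q2. Q0=[] Q1=[] Q2=[P2,P3]
t=27-31: P2@Q2 runs 4, rem=0, completes. Q0=[] Q1=[] Q2=[P3]
t=31-34: P3@Q2 runs 3, rem=0, completes. Q0=[] Q1=[] Q2=[]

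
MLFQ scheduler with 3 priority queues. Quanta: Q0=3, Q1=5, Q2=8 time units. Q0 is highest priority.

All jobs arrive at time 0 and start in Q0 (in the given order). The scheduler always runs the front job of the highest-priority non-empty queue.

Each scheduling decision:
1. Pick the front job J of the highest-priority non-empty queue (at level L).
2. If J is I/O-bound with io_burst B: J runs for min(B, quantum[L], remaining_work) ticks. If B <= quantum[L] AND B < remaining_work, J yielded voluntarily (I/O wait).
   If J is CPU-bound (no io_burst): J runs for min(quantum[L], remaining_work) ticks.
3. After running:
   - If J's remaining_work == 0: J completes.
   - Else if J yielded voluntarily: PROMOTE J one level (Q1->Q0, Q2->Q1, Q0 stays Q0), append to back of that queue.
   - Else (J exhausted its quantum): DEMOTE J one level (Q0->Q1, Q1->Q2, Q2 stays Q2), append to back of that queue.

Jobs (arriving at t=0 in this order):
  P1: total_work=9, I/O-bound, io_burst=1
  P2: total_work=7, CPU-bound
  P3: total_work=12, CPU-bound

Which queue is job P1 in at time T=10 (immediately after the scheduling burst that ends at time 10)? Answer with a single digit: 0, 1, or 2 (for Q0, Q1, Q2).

Answer: 0

Derivation:
t=0-1: P1@Q0 runs 1, rem=8, I/O yield, promote→Q0. Q0=[P2,P3,P1] Q1=[] Q2=[]
t=1-4: P2@Q0 runs 3, rem=4, quantum used, demote→Q1. Q0=[P3,P1] Q1=[P2] Q2=[]
t=4-7: P3@Q0 runs 3, rem=9, quantum used, demote→Q1. Q0=[P1] Q1=[P2,P3] Q2=[]
t=7-8: P1@Q0 runs 1, rem=7, I/O yield, promote→Q0. Q0=[P1] Q1=[P2,P3] Q2=[]
t=8-9: P1@Q0 runs 1, rem=6, I/O yield, promote→Q0. Q0=[P1] Q1=[P2,P3] Q2=[]
t=9-10: P1@Q0 runs 1, rem=5, I/O yield, promote→Q0. Q0=[P1] Q1=[P2,P3] Q2=[]
t=10-11: P1@Q0 runs 1, rem=4, I/O yield, promote→Q0. Q0=[P1] Q1=[P2,P3] Q2=[]
t=11-12: P1@Q0 runs 1, rem=3, I/O yield, promote→Q0. Q0=[P1] Q1=[P2,P3] Q2=[]
t=12-13: P1@Q0 runs 1, rem=2, I/O yield, promote→Q0. Q0=[P1] Q1=[P2,P3] Q2=[]
t=13-14: P1@Q0 runs 1, rem=1, I/O yield, promote→Q0. Q0=[P1] Q1=[P2,P3] Q2=[]
t=14-15: P1@Q0 runs 1, rem=0, completes. Q0=[] Q1=[P2,P3] Q2=[]
t=15-19: P2@Q1 runs 4, rem=0, completes. Q0=[] Q1=[P3] Q2=[]
t=19-24: P3@Q1 runs 5, rem=4, quantum used, demote→Q2. Q0=[] Q1=[] Q2=[P3]
t=24-28: P3@Q2 runs 4, rem=0, completes. Q0=[] Q1=[] Q2=[]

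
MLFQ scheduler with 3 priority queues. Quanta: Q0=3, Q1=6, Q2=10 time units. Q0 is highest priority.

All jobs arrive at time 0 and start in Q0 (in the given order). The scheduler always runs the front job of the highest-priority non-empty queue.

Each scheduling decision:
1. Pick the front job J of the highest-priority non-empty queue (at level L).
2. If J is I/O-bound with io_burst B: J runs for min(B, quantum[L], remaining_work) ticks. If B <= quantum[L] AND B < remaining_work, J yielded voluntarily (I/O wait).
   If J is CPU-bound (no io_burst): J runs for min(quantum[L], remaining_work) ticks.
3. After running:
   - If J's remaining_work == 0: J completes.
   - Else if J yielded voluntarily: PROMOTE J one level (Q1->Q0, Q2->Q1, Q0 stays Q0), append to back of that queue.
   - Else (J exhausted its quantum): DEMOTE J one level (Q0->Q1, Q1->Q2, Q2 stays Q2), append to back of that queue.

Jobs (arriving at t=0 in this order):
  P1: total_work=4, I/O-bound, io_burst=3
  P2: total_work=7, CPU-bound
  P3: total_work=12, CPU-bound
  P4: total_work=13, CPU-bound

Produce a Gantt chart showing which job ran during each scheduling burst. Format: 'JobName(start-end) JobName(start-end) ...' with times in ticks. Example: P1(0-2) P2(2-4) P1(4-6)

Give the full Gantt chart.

t=0-3: P1@Q0 runs 3, rem=1, I/O yield, promote→Q0. Q0=[P2,P3,P4,P1] Q1=[] Q2=[]
t=3-6: P2@Q0 runs 3, rem=4, quantum used, demote→Q1. Q0=[P3,P4,P1] Q1=[P2] Q2=[]
t=6-9: P3@Q0 runs 3, rem=9, quantum used, demote→Q1. Q0=[P4,P1] Q1=[P2,P3] Q2=[]
t=9-12: P4@Q0 runs 3, rem=10, quantum used, demote→Q1. Q0=[P1] Q1=[P2,P3,P4] Q2=[]
t=12-13: P1@Q0 runs 1, rem=0, completes. Q0=[] Q1=[P2,P3,P4] Q2=[]
t=13-17: P2@Q1 runs 4, rem=0, completes. Q0=[] Q1=[P3,P4] Q2=[]
t=17-23: P3@Q1 runs 6, rem=3, quantum used, demote→Q2. Q0=[] Q1=[P4] Q2=[P3]
t=23-29: P4@Q1 runs 6, rem=4, quantum used, demote→Q2. Q0=[] Q1=[] Q2=[P3,P4]
t=29-32: P3@Q2 runs 3, rem=0, completes. Q0=[] Q1=[] Q2=[P4]
t=32-36: P4@Q2 runs 4, rem=0, completes. Q0=[] Q1=[] Q2=[]

Answer: P1(0-3) P2(3-6) P3(6-9) P4(9-12) P1(12-13) P2(13-17) P3(17-23) P4(23-29) P3(29-32) P4(32-36)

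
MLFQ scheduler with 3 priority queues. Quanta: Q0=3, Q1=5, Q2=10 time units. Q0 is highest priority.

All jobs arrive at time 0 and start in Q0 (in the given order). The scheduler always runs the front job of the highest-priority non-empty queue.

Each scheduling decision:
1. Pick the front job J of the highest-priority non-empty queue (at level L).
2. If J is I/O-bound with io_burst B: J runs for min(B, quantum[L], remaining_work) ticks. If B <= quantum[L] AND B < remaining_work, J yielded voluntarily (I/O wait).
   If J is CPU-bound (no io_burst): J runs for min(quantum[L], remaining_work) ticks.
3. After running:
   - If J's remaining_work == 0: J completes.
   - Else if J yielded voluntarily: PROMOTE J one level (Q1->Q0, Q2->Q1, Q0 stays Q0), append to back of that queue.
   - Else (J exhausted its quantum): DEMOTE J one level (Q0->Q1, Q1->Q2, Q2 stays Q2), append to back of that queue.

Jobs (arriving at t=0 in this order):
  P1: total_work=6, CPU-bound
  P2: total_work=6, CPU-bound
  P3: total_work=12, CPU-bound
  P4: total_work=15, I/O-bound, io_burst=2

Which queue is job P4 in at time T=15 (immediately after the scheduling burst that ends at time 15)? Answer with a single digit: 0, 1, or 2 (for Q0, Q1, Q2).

t=0-3: P1@Q0 runs 3, rem=3, quantum used, demote→Q1. Q0=[P2,P3,P4] Q1=[P1] Q2=[]
t=3-6: P2@Q0 runs 3, rem=3, quantum used, demote→Q1. Q0=[P3,P4] Q1=[P1,P2] Q2=[]
t=6-9: P3@Q0 runs 3, rem=9, quantum used, demote→Q1. Q0=[P4] Q1=[P1,P2,P3] Q2=[]
t=9-11: P4@Q0 runs 2, rem=13, I/O yield, promote→Q0. Q0=[P4] Q1=[P1,P2,P3] Q2=[]
t=11-13: P4@Q0 runs 2, rem=11, I/O yield, promote→Q0. Q0=[P4] Q1=[P1,P2,P3] Q2=[]
t=13-15: P4@Q0 runs 2, rem=9, I/O yield, promote→Q0. Q0=[P4] Q1=[P1,P2,P3] Q2=[]
t=15-17: P4@Q0 runs 2, rem=7, I/O yield, promote→Q0. Q0=[P4] Q1=[P1,P2,P3] Q2=[]
t=17-19: P4@Q0 runs 2, rem=5, I/O yield, promote→Q0. Q0=[P4] Q1=[P1,P2,P3] Q2=[]
t=19-21: P4@Q0 runs 2, rem=3, I/O yield, promote→Q0. Q0=[P4] Q1=[P1,P2,P3] Q2=[]
t=21-23: P4@Q0 runs 2, rem=1, I/O yield, promote→Q0. Q0=[P4] Q1=[P1,P2,P3] Q2=[]
t=23-24: P4@Q0 runs 1, rem=0, completes. Q0=[] Q1=[P1,P2,P3] Q2=[]
t=24-27: P1@Q1 runs 3, rem=0, completes. Q0=[] Q1=[P2,P3] Q2=[]
t=27-30: P2@Q1 runs 3, rem=0, completes. Q0=[] Q1=[P3] Q2=[]
t=30-35: P3@Q1 runs 5, rem=4, quantum used, demote→Q2. Q0=[] Q1=[] Q2=[P3]
t=35-39: P3@Q2 runs 4, rem=0, completes. Q0=[] Q1=[] Q2=[]

Answer: 0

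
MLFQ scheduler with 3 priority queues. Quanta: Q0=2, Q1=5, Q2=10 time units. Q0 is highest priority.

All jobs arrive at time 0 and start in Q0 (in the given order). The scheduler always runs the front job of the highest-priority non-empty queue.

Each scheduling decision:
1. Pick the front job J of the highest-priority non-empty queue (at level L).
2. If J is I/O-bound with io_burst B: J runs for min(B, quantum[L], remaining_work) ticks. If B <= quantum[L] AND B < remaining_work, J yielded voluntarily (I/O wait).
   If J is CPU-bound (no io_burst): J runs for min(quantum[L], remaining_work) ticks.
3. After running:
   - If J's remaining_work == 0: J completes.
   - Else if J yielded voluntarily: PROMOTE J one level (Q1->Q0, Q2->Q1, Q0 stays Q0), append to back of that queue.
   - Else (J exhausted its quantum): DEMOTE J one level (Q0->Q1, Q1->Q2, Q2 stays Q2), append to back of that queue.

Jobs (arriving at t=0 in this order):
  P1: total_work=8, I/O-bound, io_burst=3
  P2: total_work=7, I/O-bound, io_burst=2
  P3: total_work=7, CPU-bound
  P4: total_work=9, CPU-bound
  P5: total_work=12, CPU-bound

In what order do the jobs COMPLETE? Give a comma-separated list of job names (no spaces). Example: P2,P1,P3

t=0-2: P1@Q0 runs 2, rem=6, quantum used, demote→Q1. Q0=[P2,P3,P4,P5] Q1=[P1] Q2=[]
t=2-4: P2@Q0 runs 2, rem=5, I/O yield, promote→Q0. Q0=[P3,P4,P5,P2] Q1=[P1] Q2=[]
t=4-6: P3@Q0 runs 2, rem=5, quantum used, demote→Q1. Q0=[P4,P5,P2] Q1=[P1,P3] Q2=[]
t=6-8: P4@Q0 runs 2, rem=7, quantum used, demote→Q1. Q0=[P5,P2] Q1=[P1,P3,P4] Q2=[]
t=8-10: P5@Q0 runs 2, rem=10, quantum used, demote→Q1. Q0=[P2] Q1=[P1,P3,P4,P5] Q2=[]
t=10-12: P2@Q0 runs 2, rem=3, I/O yield, promote→Q0. Q0=[P2] Q1=[P1,P3,P4,P5] Q2=[]
t=12-14: P2@Q0 runs 2, rem=1, I/O yield, promote→Q0. Q0=[P2] Q1=[P1,P3,P4,P5] Q2=[]
t=14-15: P2@Q0 runs 1, rem=0, completes. Q0=[] Q1=[P1,P3,P4,P5] Q2=[]
t=15-18: P1@Q1 runs 3, rem=3, I/O yield, promote→Q0. Q0=[P1] Q1=[P3,P4,P5] Q2=[]
t=18-20: P1@Q0 runs 2, rem=1, quantum used, demote→Q1. Q0=[] Q1=[P3,P4,P5,P1] Q2=[]
t=20-25: P3@Q1 runs 5, rem=0, completes. Q0=[] Q1=[P4,P5,P1] Q2=[]
t=25-30: P4@Q1 runs 5, rem=2, quantum used, demote→Q2. Q0=[] Q1=[P5,P1] Q2=[P4]
t=30-35: P5@Q1 runs 5, rem=5, quantum used, demote→Q2. Q0=[] Q1=[P1] Q2=[P4,P5]
t=35-36: P1@Q1 runs 1, rem=0, completes. Q0=[] Q1=[] Q2=[P4,P5]
t=36-38: P4@Q2 runs 2, rem=0, completes. Q0=[] Q1=[] Q2=[P5]
t=38-43: P5@Q2 runs 5, rem=0, completes. Q0=[] Q1=[] Q2=[]

Answer: P2,P3,P1,P4,P5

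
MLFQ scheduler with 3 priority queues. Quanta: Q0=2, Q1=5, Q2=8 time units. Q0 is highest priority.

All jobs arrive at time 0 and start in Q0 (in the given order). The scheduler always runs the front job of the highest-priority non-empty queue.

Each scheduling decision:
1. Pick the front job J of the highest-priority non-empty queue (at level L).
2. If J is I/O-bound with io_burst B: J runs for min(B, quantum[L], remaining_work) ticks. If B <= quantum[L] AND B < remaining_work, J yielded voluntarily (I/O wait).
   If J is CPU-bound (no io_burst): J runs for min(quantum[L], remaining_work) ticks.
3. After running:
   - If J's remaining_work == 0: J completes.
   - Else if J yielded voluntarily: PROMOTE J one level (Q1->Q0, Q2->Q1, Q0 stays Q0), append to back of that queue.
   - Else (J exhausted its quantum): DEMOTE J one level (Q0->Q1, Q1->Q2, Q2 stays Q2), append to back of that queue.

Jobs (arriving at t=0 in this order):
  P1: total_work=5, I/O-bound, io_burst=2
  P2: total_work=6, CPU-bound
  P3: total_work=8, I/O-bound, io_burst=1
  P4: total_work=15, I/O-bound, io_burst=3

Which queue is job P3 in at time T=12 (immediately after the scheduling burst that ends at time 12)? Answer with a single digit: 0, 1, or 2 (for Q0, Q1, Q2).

t=0-2: P1@Q0 runs 2, rem=3, I/O yield, promote→Q0. Q0=[P2,P3,P4,P1] Q1=[] Q2=[]
t=2-4: P2@Q0 runs 2, rem=4, quantum used, demote→Q1. Q0=[P3,P4,P1] Q1=[P2] Q2=[]
t=4-5: P3@Q0 runs 1, rem=7, I/O yield, promote→Q0. Q0=[P4,P1,P3] Q1=[P2] Q2=[]
t=5-7: P4@Q0 runs 2, rem=13, quantum used, demote→Q1. Q0=[P1,P3] Q1=[P2,P4] Q2=[]
t=7-9: P1@Q0 runs 2, rem=1, I/O yield, promote→Q0. Q0=[P3,P1] Q1=[P2,P4] Q2=[]
t=9-10: P3@Q0 runs 1, rem=6, I/O yield, promote→Q0. Q0=[P1,P3] Q1=[P2,P4] Q2=[]
t=10-11: P1@Q0 runs 1, rem=0, completes. Q0=[P3] Q1=[P2,P4] Q2=[]
t=11-12: P3@Q0 runs 1, rem=5, I/O yield, promote→Q0. Q0=[P3] Q1=[P2,P4] Q2=[]
t=12-13: P3@Q0 runs 1, rem=4, I/O yield, promote→Q0. Q0=[P3] Q1=[P2,P4] Q2=[]
t=13-14: P3@Q0 runs 1, rem=3, I/O yield, promote→Q0. Q0=[P3] Q1=[P2,P4] Q2=[]
t=14-15: P3@Q0 runs 1, rem=2, I/O yield, promote→Q0. Q0=[P3] Q1=[P2,P4] Q2=[]
t=15-16: P3@Q0 runs 1, rem=1, I/O yield, promote→Q0. Q0=[P3] Q1=[P2,P4] Q2=[]
t=16-17: P3@Q0 runs 1, rem=0, completes. Q0=[] Q1=[P2,P4] Q2=[]
t=17-21: P2@Q1 runs 4, rem=0, completes. Q0=[] Q1=[P4] Q2=[]
t=21-24: P4@Q1 runs 3, rem=10, I/O yield, promote→Q0. Q0=[P4] Q1=[] Q2=[]
t=24-26: P4@Q0 runs 2, rem=8, quantum used, demote→Q1. Q0=[] Q1=[P4] Q2=[]
t=26-29: P4@Q1 runs 3, rem=5, I/O yield, promote→Q0. Q0=[P4] Q1=[] Q2=[]
t=29-31: P4@Q0 runs 2, rem=3, quantum used, demote→Q1. Q0=[] Q1=[P4] Q2=[]
t=31-34: P4@Q1 runs 3, rem=0, completes. Q0=[] Q1=[] Q2=[]

Answer: 0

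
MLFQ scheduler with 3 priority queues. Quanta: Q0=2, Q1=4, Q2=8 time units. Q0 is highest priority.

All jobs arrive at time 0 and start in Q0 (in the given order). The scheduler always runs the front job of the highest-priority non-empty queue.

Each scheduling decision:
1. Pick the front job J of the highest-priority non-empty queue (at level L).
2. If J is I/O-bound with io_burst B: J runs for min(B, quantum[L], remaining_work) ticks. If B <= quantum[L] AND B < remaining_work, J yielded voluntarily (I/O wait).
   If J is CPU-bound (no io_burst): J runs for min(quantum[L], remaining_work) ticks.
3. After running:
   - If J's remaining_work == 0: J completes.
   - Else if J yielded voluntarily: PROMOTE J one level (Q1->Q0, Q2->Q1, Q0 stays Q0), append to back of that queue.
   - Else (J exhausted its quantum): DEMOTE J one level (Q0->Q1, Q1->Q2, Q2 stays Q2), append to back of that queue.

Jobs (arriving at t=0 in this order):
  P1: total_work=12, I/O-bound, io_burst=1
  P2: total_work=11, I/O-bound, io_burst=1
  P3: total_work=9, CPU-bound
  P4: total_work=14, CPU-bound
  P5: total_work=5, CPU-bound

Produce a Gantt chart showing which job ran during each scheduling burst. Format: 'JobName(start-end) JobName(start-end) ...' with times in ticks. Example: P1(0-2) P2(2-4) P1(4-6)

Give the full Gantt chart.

t=0-1: P1@Q0 runs 1, rem=11, I/O yield, promote→Q0. Q0=[P2,P3,P4,P5,P1] Q1=[] Q2=[]
t=1-2: P2@Q0 runs 1, rem=10, I/O yield, promote→Q0. Q0=[P3,P4,P5,P1,P2] Q1=[] Q2=[]
t=2-4: P3@Q0 runs 2, rem=7, quantum used, demote→Q1. Q0=[P4,P5,P1,P2] Q1=[P3] Q2=[]
t=4-6: P4@Q0 runs 2, rem=12, quantum used, demote→Q1. Q0=[P5,P1,P2] Q1=[P3,P4] Q2=[]
t=6-8: P5@Q0 runs 2, rem=3, quantum used, demote→Q1. Q0=[P1,P2] Q1=[P3,P4,P5] Q2=[]
t=8-9: P1@Q0 runs 1, rem=10, I/O yield, promote→Q0. Q0=[P2,P1] Q1=[P3,P4,P5] Q2=[]
t=9-10: P2@Q0 runs 1, rem=9, I/O yield, promote→Q0. Q0=[P1,P2] Q1=[P3,P4,P5] Q2=[]
t=10-11: P1@Q0 runs 1, rem=9, I/O yield, promote→Q0. Q0=[P2,P1] Q1=[P3,P4,P5] Q2=[]
t=11-12: P2@Q0 runs 1, rem=8, I/O yield, promote→Q0. Q0=[P1,P2] Q1=[P3,P4,P5] Q2=[]
t=12-13: P1@Q0 runs 1, rem=8, I/O yield, promote→Q0. Q0=[P2,P1] Q1=[P3,P4,P5] Q2=[]
t=13-14: P2@Q0 runs 1, rem=7, I/O yield, promote→Q0. Q0=[P1,P2] Q1=[P3,P4,P5] Q2=[]
t=14-15: P1@Q0 runs 1, rem=7, I/O yield, promote→Q0. Q0=[P2,P1] Q1=[P3,P4,P5] Q2=[]
t=15-16: P2@Q0 runs 1, rem=6, I/O yield, promote→Q0. Q0=[P1,P2] Q1=[P3,P4,P5] Q2=[]
t=16-17: P1@Q0 runs 1, rem=6, I/O yield, promote→Q0. Q0=[P2,P1] Q1=[P3,P4,P5] Q2=[]
t=17-18: P2@Q0 runs 1, rem=5, I/O yield, promote→Q0. Q0=[P1,P2] Q1=[P3,P4,P5] Q2=[]
t=18-19: P1@Q0 runs 1, rem=5, I/O yield, promote→Q0. Q0=[P2,P1] Q1=[P3,P4,P5] Q2=[]
t=19-20: P2@Q0 runs 1, rem=4, I/O yield, promote→Q0. Q0=[P1,P2] Q1=[P3,P4,P5] Q2=[]
t=20-21: P1@Q0 runs 1, rem=4, I/O yield, promote→Q0. Q0=[P2,P1] Q1=[P3,P4,P5] Q2=[]
t=21-22: P2@Q0 runs 1, rem=3, I/O yield, promote→Q0. Q0=[P1,P2] Q1=[P3,P4,P5] Q2=[]
t=22-23: P1@Q0 runs 1, rem=3, I/O yield, promote→Q0. Q0=[P2,P1] Q1=[P3,P4,P5] Q2=[]
t=23-24: P2@Q0 runs 1, rem=2, I/O yield, promote→Q0. Q0=[P1,P2] Q1=[P3,P4,P5] Q2=[]
t=24-25: P1@Q0 runs 1, rem=2, I/O yield, promote→Q0. Q0=[P2,P1] Q1=[P3,P4,P5] Q2=[]
t=25-26: P2@Q0 runs 1, rem=1, I/O yield, promote→Q0. Q0=[P1,P2] Q1=[P3,P4,P5] Q2=[]
t=26-27: P1@Q0 runs 1, rem=1, I/O yield, promote→Q0. Q0=[P2,P1] Q1=[P3,P4,P5] Q2=[]
t=27-28: P2@Q0 runs 1, rem=0, completes. Q0=[P1] Q1=[P3,P4,P5] Q2=[]
t=28-29: P1@Q0 runs 1, rem=0, completes. Q0=[] Q1=[P3,P4,P5] Q2=[]
t=29-33: P3@Q1 runs 4, rem=3, quantum used, demote→Q2. Q0=[] Q1=[P4,P5] Q2=[P3]
t=33-37: P4@Q1 runs 4, rem=8, quantum used, demote→Q2. Q0=[] Q1=[P5] Q2=[P3,P4]
t=37-40: P5@Q1 runs 3, rem=0, completes. Q0=[] Q1=[] Q2=[P3,P4]
t=40-43: P3@Q2 runs 3, rem=0, completes. Q0=[] Q1=[] Q2=[P4]
t=43-51: P4@Q2 runs 8, rem=0, completes. Q0=[] Q1=[] Q2=[]

Answer: P1(0-1) P2(1-2) P3(2-4) P4(4-6) P5(6-8) P1(8-9) P2(9-10) P1(10-11) P2(11-12) P1(12-13) P2(13-14) P1(14-15) P2(15-16) P1(16-17) P2(17-18) P1(18-19) P2(19-20) P1(20-21) P2(21-22) P1(22-23) P2(23-24) P1(24-25) P2(25-26) P1(26-27) P2(27-28) P1(28-29) P3(29-33) P4(33-37) P5(37-40) P3(40-43) P4(43-51)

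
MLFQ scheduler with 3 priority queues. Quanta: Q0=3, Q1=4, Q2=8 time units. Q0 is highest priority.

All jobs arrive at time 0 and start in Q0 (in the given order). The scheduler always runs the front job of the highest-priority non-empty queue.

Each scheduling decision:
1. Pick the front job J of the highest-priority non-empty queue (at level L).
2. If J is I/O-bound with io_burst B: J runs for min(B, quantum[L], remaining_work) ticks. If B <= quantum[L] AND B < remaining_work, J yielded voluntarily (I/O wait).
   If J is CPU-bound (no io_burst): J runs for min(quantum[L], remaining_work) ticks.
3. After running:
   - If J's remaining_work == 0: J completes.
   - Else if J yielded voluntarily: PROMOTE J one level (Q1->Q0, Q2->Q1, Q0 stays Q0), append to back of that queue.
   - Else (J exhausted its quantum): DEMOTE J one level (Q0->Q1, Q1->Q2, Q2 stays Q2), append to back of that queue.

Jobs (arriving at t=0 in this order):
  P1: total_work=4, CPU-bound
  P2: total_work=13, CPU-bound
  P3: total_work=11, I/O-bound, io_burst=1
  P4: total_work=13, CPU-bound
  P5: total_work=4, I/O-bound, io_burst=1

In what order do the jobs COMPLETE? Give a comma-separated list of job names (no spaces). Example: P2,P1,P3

t=0-3: P1@Q0 runs 3, rem=1, quantum used, demote→Q1. Q0=[P2,P3,P4,P5] Q1=[P1] Q2=[]
t=3-6: P2@Q0 runs 3, rem=10, quantum used, demote→Q1. Q0=[P3,P4,P5] Q1=[P1,P2] Q2=[]
t=6-7: P3@Q0 runs 1, rem=10, I/O yield, promote→Q0. Q0=[P4,P5,P3] Q1=[P1,P2] Q2=[]
t=7-10: P4@Q0 runs 3, rem=10, quantum used, demote→Q1. Q0=[P5,P3] Q1=[P1,P2,P4] Q2=[]
t=10-11: P5@Q0 runs 1, rem=3, I/O yield, promote→Q0. Q0=[P3,P5] Q1=[P1,P2,P4] Q2=[]
t=11-12: P3@Q0 runs 1, rem=9, I/O yield, promote→Q0. Q0=[P5,P3] Q1=[P1,P2,P4] Q2=[]
t=12-13: P5@Q0 runs 1, rem=2, I/O yield, promote→Q0. Q0=[P3,P5] Q1=[P1,P2,P4] Q2=[]
t=13-14: P3@Q0 runs 1, rem=8, I/O yield, promote→Q0. Q0=[P5,P3] Q1=[P1,P2,P4] Q2=[]
t=14-15: P5@Q0 runs 1, rem=1, I/O yield, promote→Q0. Q0=[P3,P5] Q1=[P1,P2,P4] Q2=[]
t=15-16: P3@Q0 runs 1, rem=7, I/O yield, promote→Q0. Q0=[P5,P3] Q1=[P1,P2,P4] Q2=[]
t=16-17: P5@Q0 runs 1, rem=0, completes. Q0=[P3] Q1=[P1,P2,P4] Q2=[]
t=17-18: P3@Q0 runs 1, rem=6, I/O yield, promote→Q0. Q0=[P3] Q1=[P1,P2,P4] Q2=[]
t=18-19: P3@Q0 runs 1, rem=5, I/O yield, promote→Q0. Q0=[P3] Q1=[P1,P2,P4] Q2=[]
t=19-20: P3@Q0 runs 1, rem=4, I/O yield, promote→Q0. Q0=[P3] Q1=[P1,P2,P4] Q2=[]
t=20-21: P3@Q0 runs 1, rem=3, I/O yield, promote→Q0. Q0=[P3] Q1=[P1,P2,P4] Q2=[]
t=21-22: P3@Q0 runs 1, rem=2, I/O yield, promote→Q0. Q0=[P3] Q1=[P1,P2,P4] Q2=[]
t=22-23: P3@Q0 runs 1, rem=1, I/O yield, promote→Q0. Q0=[P3] Q1=[P1,P2,P4] Q2=[]
t=23-24: P3@Q0 runs 1, rem=0, completes. Q0=[] Q1=[P1,P2,P4] Q2=[]
t=24-25: P1@Q1 runs 1, rem=0, completes. Q0=[] Q1=[P2,P4] Q2=[]
t=25-29: P2@Q1 runs 4, rem=6, quantum used, demote→Q2. Q0=[] Q1=[P4] Q2=[P2]
t=29-33: P4@Q1 runs 4, rem=6, quantum used, demote→Q2. Q0=[] Q1=[] Q2=[P2,P4]
t=33-39: P2@Q2 runs 6, rem=0, completes. Q0=[] Q1=[] Q2=[P4]
t=39-45: P4@Q2 runs 6, rem=0, completes. Q0=[] Q1=[] Q2=[]

Answer: P5,P3,P1,P2,P4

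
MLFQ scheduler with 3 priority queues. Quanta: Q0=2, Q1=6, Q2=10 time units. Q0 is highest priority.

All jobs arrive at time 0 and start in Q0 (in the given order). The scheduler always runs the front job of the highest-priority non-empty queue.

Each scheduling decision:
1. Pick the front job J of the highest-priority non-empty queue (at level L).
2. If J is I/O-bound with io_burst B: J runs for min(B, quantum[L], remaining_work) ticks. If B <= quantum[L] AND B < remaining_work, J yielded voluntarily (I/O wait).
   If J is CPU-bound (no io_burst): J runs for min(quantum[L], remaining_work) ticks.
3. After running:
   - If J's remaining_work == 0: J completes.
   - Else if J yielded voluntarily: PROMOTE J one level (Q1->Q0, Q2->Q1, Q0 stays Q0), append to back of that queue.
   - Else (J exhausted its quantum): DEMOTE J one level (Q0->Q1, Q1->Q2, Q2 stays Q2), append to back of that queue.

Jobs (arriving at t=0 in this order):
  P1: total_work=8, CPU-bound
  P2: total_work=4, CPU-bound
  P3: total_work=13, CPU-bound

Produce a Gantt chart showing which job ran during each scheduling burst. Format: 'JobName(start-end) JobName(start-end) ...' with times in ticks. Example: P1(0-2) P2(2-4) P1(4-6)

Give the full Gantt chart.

t=0-2: P1@Q0 runs 2, rem=6, quantum used, demote→Q1. Q0=[P2,P3] Q1=[P1] Q2=[]
t=2-4: P2@Q0 runs 2, rem=2, quantum used, demote→Q1. Q0=[P3] Q1=[P1,P2] Q2=[]
t=4-6: P3@Q0 runs 2, rem=11, quantum used, demote→Q1. Q0=[] Q1=[P1,P2,P3] Q2=[]
t=6-12: P1@Q1 runs 6, rem=0, completes. Q0=[] Q1=[P2,P3] Q2=[]
t=12-14: P2@Q1 runs 2, rem=0, completes. Q0=[] Q1=[P3] Q2=[]
t=14-20: P3@Q1 runs 6, rem=5, quantum used, demote→Q2. Q0=[] Q1=[] Q2=[P3]
t=20-25: P3@Q2 runs 5, rem=0, completes. Q0=[] Q1=[] Q2=[]

Answer: P1(0-2) P2(2-4) P3(4-6) P1(6-12) P2(12-14) P3(14-20) P3(20-25)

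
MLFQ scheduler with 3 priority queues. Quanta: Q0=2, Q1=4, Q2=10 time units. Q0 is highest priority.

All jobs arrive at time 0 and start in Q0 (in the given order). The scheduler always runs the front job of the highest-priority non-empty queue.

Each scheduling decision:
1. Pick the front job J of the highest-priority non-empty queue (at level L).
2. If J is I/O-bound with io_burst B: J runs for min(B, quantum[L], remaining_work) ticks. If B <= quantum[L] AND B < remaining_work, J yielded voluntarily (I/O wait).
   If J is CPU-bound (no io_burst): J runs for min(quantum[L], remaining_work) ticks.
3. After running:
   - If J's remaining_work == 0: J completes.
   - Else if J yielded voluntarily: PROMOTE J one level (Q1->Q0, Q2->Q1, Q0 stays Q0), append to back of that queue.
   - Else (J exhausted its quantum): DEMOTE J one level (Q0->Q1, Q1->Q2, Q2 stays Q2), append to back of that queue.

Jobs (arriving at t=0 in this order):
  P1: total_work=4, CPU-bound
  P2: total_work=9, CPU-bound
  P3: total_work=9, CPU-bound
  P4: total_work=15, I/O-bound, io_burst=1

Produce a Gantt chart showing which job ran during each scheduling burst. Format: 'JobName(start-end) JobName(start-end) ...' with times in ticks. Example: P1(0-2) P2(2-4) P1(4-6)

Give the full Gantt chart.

Answer: P1(0-2) P2(2-4) P3(4-6) P4(6-7) P4(7-8) P4(8-9) P4(9-10) P4(10-11) P4(11-12) P4(12-13) P4(13-14) P4(14-15) P4(15-16) P4(16-17) P4(17-18) P4(18-19) P4(19-20) P4(20-21) P1(21-23) P2(23-27) P3(27-31) P2(31-34) P3(34-37)

Derivation:
t=0-2: P1@Q0 runs 2, rem=2, quantum used, demote→Q1. Q0=[P2,P3,P4] Q1=[P1] Q2=[]
t=2-4: P2@Q0 runs 2, rem=7, quantum used, demote→Q1. Q0=[P3,P4] Q1=[P1,P2] Q2=[]
t=4-6: P3@Q0 runs 2, rem=7, quantum used, demote→Q1. Q0=[P4] Q1=[P1,P2,P3] Q2=[]
t=6-7: P4@Q0 runs 1, rem=14, I/O yield, promote→Q0. Q0=[P4] Q1=[P1,P2,P3] Q2=[]
t=7-8: P4@Q0 runs 1, rem=13, I/O yield, promote→Q0. Q0=[P4] Q1=[P1,P2,P3] Q2=[]
t=8-9: P4@Q0 runs 1, rem=12, I/O yield, promote→Q0. Q0=[P4] Q1=[P1,P2,P3] Q2=[]
t=9-10: P4@Q0 runs 1, rem=11, I/O yield, promote→Q0. Q0=[P4] Q1=[P1,P2,P3] Q2=[]
t=10-11: P4@Q0 runs 1, rem=10, I/O yield, promote→Q0. Q0=[P4] Q1=[P1,P2,P3] Q2=[]
t=11-12: P4@Q0 runs 1, rem=9, I/O yield, promote→Q0. Q0=[P4] Q1=[P1,P2,P3] Q2=[]
t=12-13: P4@Q0 runs 1, rem=8, I/O yield, promote→Q0. Q0=[P4] Q1=[P1,P2,P3] Q2=[]
t=13-14: P4@Q0 runs 1, rem=7, I/O yield, promote→Q0. Q0=[P4] Q1=[P1,P2,P3] Q2=[]
t=14-15: P4@Q0 runs 1, rem=6, I/O yield, promote→Q0. Q0=[P4] Q1=[P1,P2,P3] Q2=[]
t=15-16: P4@Q0 runs 1, rem=5, I/O yield, promote→Q0. Q0=[P4] Q1=[P1,P2,P3] Q2=[]
t=16-17: P4@Q0 runs 1, rem=4, I/O yield, promote→Q0. Q0=[P4] Q1=[P1,P2,P3] Q2=[]
t=17-18: P4@Q0 runs 1, rem=3, I/O yield, promote→Q0. Q0=[P4] Q1=[P1,P2,P3] Q2=[]
t=18-19: P4@Q0 runs 1, rem=2, I/O yield, promote→Q0. Q0=[P4] Q1=[P1,P2,P3] Q2=[]
t=19-20: P4@Q0 runs 1, rem=1, I/O yield, promote→Q0. Q0=[P4] Q1=[P1,P2,P3] Q2=[]
t=20-21: P4@Q0 runs 1, rem=0, completes. Q0=[] Q1=[P1,P2,P3] Q2=[]
t=21-23: P1@Q1 runs 2, rem=0, completes. Q0=[] Q1=[P2,P3] Q2=[]
t=23-27: P2@Q1 runs 4, rem=3, quantum used, demote→Q2. Q0=[] Q1=[P3] Q2=[P2]
t=27-31: P3@Q1 runs 4, rem=3, quantum used, demote→Q2. Q0=[] Q1=[] Q2=[P2,P3]
t=31-34: P2@Q2 runs 3, rem=0, completes. Q0=[] Q1=[] Q2=[P3]
t=34-37: P3@Q2 runs 3, rem=0, completes. Q0=[] Q1=[] Q2=[]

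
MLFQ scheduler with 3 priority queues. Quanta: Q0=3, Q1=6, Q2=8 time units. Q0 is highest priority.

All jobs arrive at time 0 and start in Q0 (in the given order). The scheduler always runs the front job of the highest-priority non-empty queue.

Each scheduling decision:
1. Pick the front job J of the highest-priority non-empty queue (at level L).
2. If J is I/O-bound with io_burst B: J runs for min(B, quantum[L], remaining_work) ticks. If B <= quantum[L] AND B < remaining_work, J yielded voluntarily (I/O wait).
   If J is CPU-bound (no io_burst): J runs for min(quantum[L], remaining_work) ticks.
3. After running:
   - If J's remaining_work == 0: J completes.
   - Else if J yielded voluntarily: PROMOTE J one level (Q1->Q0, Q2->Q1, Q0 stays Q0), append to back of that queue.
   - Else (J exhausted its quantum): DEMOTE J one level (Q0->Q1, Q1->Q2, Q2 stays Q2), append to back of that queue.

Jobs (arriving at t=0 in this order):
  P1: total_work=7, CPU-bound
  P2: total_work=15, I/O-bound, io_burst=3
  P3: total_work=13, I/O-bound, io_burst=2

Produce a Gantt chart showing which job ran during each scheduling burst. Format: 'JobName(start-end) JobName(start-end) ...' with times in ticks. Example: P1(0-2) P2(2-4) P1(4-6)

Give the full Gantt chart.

t=0-3: P1@Q0 runs 3, rem=4, quantum used, demote→Q1. Q0=[P2,P3] Q1=[P1] Q2=[]
t=3-6: P2@Q0 runs 3, rem=12, I/O yield, promote→Q0. Q0=[P3,P2] Q1=[P1] Q2=[]
t=6-8: P3@Q0 runs 2, rem=11, I/O yield, promote→Q0. Q0=[P2,P3] Q1=[P1] Q2=[]
t=8-11: P2@Q0 runs 3, rem=9, I/O yield, promote→Q0. Q0=[P3,P2] Q1=[P1] Q2=[]
t=11-13: P3@Q0 runs 2, rem=9, I/O yield, promote→Q0. Q0=[P2,P3] Q1=[P1] Q2=[]
t=13-16: P2@Q0 runs 3, rem=6, I/O yield, promote→Q0. Q0=[P3,P2] Q1=[P1] Q2=[]
t=16-18: P3@Q0 runs 2, rem=7, I/O yield, promote→Q0. Q0=[P2,P3] Q1=[P1] Q2=[]
t=18-21: P2@Q0 runs 3, rem=3, I/O yield, promote→Q0. Q0=[P3,P2] Q1=[P1] Q2=[]
t=21-23: P3@Q0 runs 2, rem=5, I/O yield, promote→Q0. Q0=[P2,P3] Q1=[P1] Q2=[]
t=23-26: P2@Q0 runs 3, rem=0, completes. Q0=[P3] Q1=[P1] Q2=[]
t=26-28: P3@Q0 runs 2, rem=3, I/O yield, promote→Q0. Q0=[P3] Q1=[P1] Q2=[]
t=28-30: P3@Q0 runs 2, rem=1, I/O yield, promote→Q0. Q0=[P3] Q1=[P1] Q2=[]
t=30-31: P3@Q0 runs 1, rem=0, completes. Q0=[] Q1=[P1] Q2=[]
t=31-35: P1@Q1 runs 4, rem=0, completes. Q0=[] Q1=[] Q2=[]

Answer: P1(0-3) P2(3-6) P3(6-8) P2(8-11) P3(11-13) P2(13-16) P3(16-18) P2(18-21) P3(21-23) P2(23-26) P3(26-28) P3(28-30) P3(30-31) P1(31-35)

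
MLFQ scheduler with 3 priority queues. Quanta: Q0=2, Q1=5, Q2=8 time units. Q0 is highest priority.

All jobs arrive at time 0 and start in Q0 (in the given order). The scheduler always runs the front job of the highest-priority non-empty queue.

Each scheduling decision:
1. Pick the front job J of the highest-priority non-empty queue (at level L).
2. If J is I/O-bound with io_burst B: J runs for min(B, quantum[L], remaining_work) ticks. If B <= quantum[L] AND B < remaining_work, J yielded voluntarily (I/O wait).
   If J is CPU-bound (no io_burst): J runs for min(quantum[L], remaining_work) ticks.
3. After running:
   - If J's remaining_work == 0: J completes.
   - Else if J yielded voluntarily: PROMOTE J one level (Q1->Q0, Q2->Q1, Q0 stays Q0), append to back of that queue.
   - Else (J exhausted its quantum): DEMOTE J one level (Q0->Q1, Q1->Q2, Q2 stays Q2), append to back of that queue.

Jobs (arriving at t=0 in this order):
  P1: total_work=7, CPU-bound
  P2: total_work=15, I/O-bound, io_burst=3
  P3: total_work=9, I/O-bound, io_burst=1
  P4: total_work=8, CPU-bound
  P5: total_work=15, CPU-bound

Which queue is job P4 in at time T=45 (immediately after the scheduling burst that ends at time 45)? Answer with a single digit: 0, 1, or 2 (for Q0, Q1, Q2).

t=0-2: P1@Q0 runs 2, rem=5, quantum used, demote→Q1. Q0=[P2,P3,P4,P5] Q1=[P1] Q2=[]
t=2-4: P2@Q0 runs 2, rem=13, quantum used, demote→Q1. Q0=[P3,P4,P5] Q1=[P1,P2] Q2=[]
t=4-5: P3@Q0 runs 1, rem=8, I/O yield, promote→Q0. Q0=[P4,P5,P3] Q1=[P1,P2] Q2=[]
t=5-7: P4@Q0 runs 2, rem=6, quantum used, demote→Q1. Q0=[P5,P3] Q1=[P1,P2,P4] Q2=[]
t=7-9: P5@Q0 runs 2, rem=13, quantum used, demote→Q1. Q0=[P3] Q1=[P1,P2,P4,P5] Q2=[]
t=9-10: P3@Q0 runs 1, rem=7, I/O yield, promote→Q0. Q0=[P3] Q1=[P1,P2,P4,P5] Q2=[]
t=10-11: P3@Q0 runs 1, rem=6, I/O yield, promote→Q0. Q0=[P3] Q1=[P1,P2,P4,P5] Q2=[]
t=11-12: P3@Q0 runs 1, rem=5, I/O yield, promote→Q0. Q0=[P3] Q1=[P1,P2,P4,P5] Q2=[]
t=12-13: P3@Q0 runs 1, rem=4, I/O yield, promote→Q0. Q0=[P3] Q1=[P1,P2,P4,P5] Q2=[]
t=13-14: P3@Q0 runs 1, rem=3, I/O yield, promote→Q0. Q0=[P3] Q1=[P1,P2,P4,P5] Q2=[]
t=14-15: P3@Q0 runs 1, rem=2, I/O yield, promote→Q0. Q0=[P3] Q1=[P1,P2,P4,P5] Q2=[]
t=15-16: P3@Q0 runs 1, rem=1, I/O yield, promote→Q0. Q0=[P3] Q1=[P1,P2,P4,P5] Q2=[]
t=16-17: P3@Q0 runs 1, rem=0, completes. Q0=[] Q1=[P1,P2,P4,P5] Q2=[]
t=17-22: P1@Q1 runs 5, rem=0, completes. Q0=[] Q1=[P2,P4,P5] Q2=[]
t=22-25: P2@Q1 runs 3, rem=10, I/O yield, promote→Q0. Q0=[P2] Q1=[P4,P5] Q2=[]
t=25-27: P2@Q0 runs 2, rem=8, quantum used, demote→Q1. Q0=[] Q1=[P4,P5,P2] Q2=[]
t=27-32: P4@Q1 runs 5, rem=1, quantum used, demote→Q2. Q0=[] Q1=[P5,P2] Q2=[P4]
t=32-37: P5@Q1 runs 5, rem=8, quantum used, demote→Q2. Q0=[] Q1=[P2] Q2=[P4,P5]
t=37-40: P2@Q1 runs 3, rem=5, I/O yield, promote→Q0. Q0=[P2] Q1=[] Q2=[P4,P5]
t=40-42: P2@Q0 runs 2, rem=3, quantum used, demote→Q1. Q0=[] Q1=[P2] Q2=[P4,P5]
t=42-45: P2@Q1 runs 3, rem=0, completes. Q0=[] Q1=[] Q2=[P4,P5]
t=45-46: P4@Q2 runs 1, rem=0, completes. Q0=[] Q1=[] Q2=[P5]
t=46-54: P5@Q2 runs 8, rem=0, completes. Q0=[] Q1=[] Q2=[]

Answer: 2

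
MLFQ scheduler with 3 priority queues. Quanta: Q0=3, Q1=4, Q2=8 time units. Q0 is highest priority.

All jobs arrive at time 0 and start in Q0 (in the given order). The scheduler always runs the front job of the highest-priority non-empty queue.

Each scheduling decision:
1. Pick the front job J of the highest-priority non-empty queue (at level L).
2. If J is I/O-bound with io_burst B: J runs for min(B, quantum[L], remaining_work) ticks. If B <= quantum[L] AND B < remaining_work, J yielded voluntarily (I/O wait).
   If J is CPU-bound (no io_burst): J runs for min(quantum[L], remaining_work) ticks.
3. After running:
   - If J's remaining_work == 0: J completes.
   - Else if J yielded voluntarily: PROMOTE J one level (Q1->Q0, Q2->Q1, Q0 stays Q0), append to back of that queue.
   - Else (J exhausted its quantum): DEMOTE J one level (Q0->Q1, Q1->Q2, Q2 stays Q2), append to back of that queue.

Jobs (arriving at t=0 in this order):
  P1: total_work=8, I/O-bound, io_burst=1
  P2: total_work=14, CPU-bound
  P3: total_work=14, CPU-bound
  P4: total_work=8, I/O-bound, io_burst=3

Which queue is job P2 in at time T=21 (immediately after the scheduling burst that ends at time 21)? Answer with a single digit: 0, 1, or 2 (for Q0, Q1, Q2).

Answer: 1

Derivation:
t=0-1: P1@Q0 runs 1, rem=7, I/O yield, promote→Q0. Q0=[P2,P3,P4,P1] Q1=[] Q2=[]
t=1-4: P2@Q0 runs 3, rem=11, quantum used, demote→Q1. Q0=[P3,P4,P1] Q1=[P2] Q2=[]
t=4-7: P3@Q0 runs 3, rem=11, quantum used, demote→Q1. Q0=[P4,P1] Q1=[P2,P3] Q2=[]
t=7-10: P4@Q0 runs 3, rem=5, I/O yield, promote→Q0. Q0=[P1,P4] Q1=[P2,P3] Q2=[]
t=10-11: P1@Q0 runs 1, rem=6, I/O yield, promote→Q0. Q0=[P4,P1] Q1=[P2,P3] Q2=[]
t=11-14: P4@Q0 runs 3, rem=2, I/O yield, promote→Q0. Q0=[P1,P4] Q1=[P2,P3] Q2=[]
t=14-15: P1@Q0 runs 1, rem=5, I/O yield, promote→Q0. Q0=[P4,P1] Q1=[P2,P3] Q2=[]
t=15-17: P4@Q0 runs 2, rem=0, completes. Q0=[P1] Q1=[P2,P3] Q2=[]
t=17-18: P1@Q0 runs 1, rem=4, I/O yield, promote→Q0. Q0=[P1] Q1=[P2,P3] Q2=[]
t=18-19: P1@Q0 runs 1, rem=3, I/O yield, promote→Q0. Q0=[P1] Q1=[P2,P3] Q2=[]
t=19-20: P1@Q0 runs 1, rem=2, I/O yield, promote→Q0. Q0=[P1] Q1=[P2,P3] Q2=[]
t=20-21: P1@Q0 runs 1, rem=1, I/O yield, promote→Q0. Q0=[P1] Q1=[P2,P3] Q2=[]
t=21-22: P1@Q0 runs 1, rem=0, completes. Q0=[] Q1=[P2,P3] Q2=[]
t=22-26: P2@Q1 runs 4, rem=7, quantum used, demote→Q2. Q0=[] Q1=[P3] Q2=[P2]
t=26-30: P3@Q1 runs 4, rem=7, quantum used, demote→Q2. Q0=[] Q1=[] Q2=[P2,P3]
t=30-37: P2@Q2 runs 7, rem=0, completes. Q0=[] Q1=[] Q2=[P3]
t=37-44: P3@Q2 runs 7, rem=0, completes. Q0=[] Q1=[] Q2=[]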